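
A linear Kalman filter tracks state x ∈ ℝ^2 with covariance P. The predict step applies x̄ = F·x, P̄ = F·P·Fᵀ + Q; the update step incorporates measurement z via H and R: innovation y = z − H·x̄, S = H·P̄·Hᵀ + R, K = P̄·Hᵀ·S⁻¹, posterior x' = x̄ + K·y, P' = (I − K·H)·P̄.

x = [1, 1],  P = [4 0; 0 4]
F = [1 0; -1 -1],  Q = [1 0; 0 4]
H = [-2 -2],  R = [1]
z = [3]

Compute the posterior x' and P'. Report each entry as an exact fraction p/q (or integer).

x' = [35/37, -90/37]
P' = [181/37 -180/37; -180/37 188/37]

x̄ = F·x = [1, -2]
P̄ = F·P·Fᵀ + Q = [5 -4; -4 12]
y = z − H·x̄ = [1]
S = H·P̄·Hᵀ + R = [37]
K = P̄·Hᵀ·S⁻¹ = [-2/37; -16/37]
x' = x̄ + K·y = [35/37, -90/37]
P' = (I − K·H)·P̄ = [181/37 -180/37; -180/37 188/37]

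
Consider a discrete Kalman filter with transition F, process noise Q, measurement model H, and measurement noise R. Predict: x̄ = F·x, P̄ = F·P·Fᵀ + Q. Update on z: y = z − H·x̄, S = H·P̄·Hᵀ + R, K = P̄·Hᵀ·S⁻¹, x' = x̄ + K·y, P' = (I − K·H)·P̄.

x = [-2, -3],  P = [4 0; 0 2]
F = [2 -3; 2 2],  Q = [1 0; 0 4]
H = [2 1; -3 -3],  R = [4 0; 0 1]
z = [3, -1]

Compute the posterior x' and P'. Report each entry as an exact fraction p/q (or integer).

x̄ = F·x = [5, -10]
P̄ = F·P·Fᵀ + Q = [35 4; 4 28]
y = z − H·x̄ = [3, -16]
S = H·P̄·Hᵀ + R = [188 -330; -330 640]
K = P̄·Hᵀ·S⁻¹ = [875/1142 606/2855; -432/571 -1542/2855]
x' = x̄ + K·y = [22283/5710, -10358/2855]
P' = (I − K·H)·P̄ = [8952/2855 -9154/2855; -9154/2855 9668/2855]

x' = [22283/5710, -10358/2855]
P' = [8952/2855 -9154/2855; -9154/2855 9668/2855]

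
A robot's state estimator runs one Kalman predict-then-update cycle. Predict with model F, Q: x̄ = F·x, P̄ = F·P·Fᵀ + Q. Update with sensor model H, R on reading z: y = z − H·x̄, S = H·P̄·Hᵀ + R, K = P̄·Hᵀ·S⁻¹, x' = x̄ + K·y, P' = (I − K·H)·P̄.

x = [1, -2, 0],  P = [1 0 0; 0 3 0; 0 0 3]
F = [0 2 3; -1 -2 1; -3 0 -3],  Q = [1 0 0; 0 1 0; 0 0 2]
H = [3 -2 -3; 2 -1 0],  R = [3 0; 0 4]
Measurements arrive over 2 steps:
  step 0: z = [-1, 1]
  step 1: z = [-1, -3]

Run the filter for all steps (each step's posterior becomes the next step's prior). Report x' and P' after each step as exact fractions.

step 0: x' = [-8764/21659, -16859/21659, 7833/21659], P' = [61267/21659 101262/21659 -7998/21659; 101262/21659 236832/21659 -59262/21659; -7998/21659 -59262/21659 77267/43318]
step 1: x' = [237994123/3050130463, 8991879227/3050130463, -4668902583/3050130463], P' = [3451809269/3050130463 6329755014/3050130463 -1068817521/3050130463; 6329755014/3050130463 22361213856/3050130463 -9046312230/3050130463; -1068817521/3050130463 -9046312230/3050130463 5975716703/3050130463]

step 0: x̄ = F·x = [-4, 3, -3]
step 0: P̄ = F·P·Fᵀ + Q = [40 -3 -27; -3 17 -6; -27 -6 38]
step 0: y = z − H·x̄ = [8, 12]
step 0: S = H·P̄·Hᵀ + R = [1223 439; 439 193]
step 0: K = P̄·Hᵀ·S⁻¹ = [1757/21659 5318/21659; 2636/21659 -8577/21659; -14247/43318 21633/43318]
step 0: x' = x̄ + K·y = [-8764/21659, -16859/21659, 7833/21659]
step 0: P' = (I − K·H)·P̄ = [61267/21659 101262/21659 -7998/21659; 101262/21659 236832/21659 -59262/21659; -7998/21659 -59262/21659 77267/43318]
step 1: x̄ = F·x = [-929/1969, 50315/21659, 2793/21659]
step 1: P̄ = F·P·Fᵀ + Q = [10009/358 -140529/3938 -95949/3938; -140529/3938 3453959/43318 639801/43318; -95949/3938 639801/43318 1596917/43318]
step 1: y = z − H·x̄ = [118007/21659, 5776/21659]
step 1: S = H·P̄·Hᵀ + R = [42221593/21659 16623611/21659; 16623611/21659 14654863/43318]
step 1: K = P̄·Hᵀ·S⁻¹ = [300790114/3050130463 143465881/3050130463; 468591340/3050130463 -2425425957/3050130463; -1013659404/3050130463 1727169297/3050130463]
step 1: x' = x̄ + K·y = [237994123/3050130463, 8991879227/3050130463, -4668902583/3050130463]
step 1: P' = (I − K·H)·P̄ = [3451809269/3050130463 6329755014/3050130463 -1068817521/3050130463; 6329755014/3050130463 22361213856/3050130463 -9046312230/3050130463; -1068817521/3050130463 -9046312230/3050130463 5975716703/3050130463]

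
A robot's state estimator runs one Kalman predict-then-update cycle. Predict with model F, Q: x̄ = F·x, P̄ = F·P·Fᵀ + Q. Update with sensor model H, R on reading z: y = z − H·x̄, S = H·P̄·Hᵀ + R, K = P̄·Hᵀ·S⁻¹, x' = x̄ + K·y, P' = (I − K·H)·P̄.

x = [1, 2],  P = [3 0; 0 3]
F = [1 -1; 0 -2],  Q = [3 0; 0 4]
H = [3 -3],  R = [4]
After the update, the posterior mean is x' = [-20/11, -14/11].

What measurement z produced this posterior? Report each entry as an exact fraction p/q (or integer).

z = [-2]

x̄ = F·x = [-1, -4]
P̄ = F·P·Fᵀ + Q = [9 6; 6 16]
S = H·P̄·Hᵀ + R = [121]
K = P̄·Hᵀ·S⁻¹ = [9/121; -30/121]
x' − x̄ = [-9/11, 30/11] = K·y
y = (KᵀK)⁻¹·Kᵀ·(x' − x̄) = [-11]
z = y + H·x̄ = [-11] + [9] = [-2]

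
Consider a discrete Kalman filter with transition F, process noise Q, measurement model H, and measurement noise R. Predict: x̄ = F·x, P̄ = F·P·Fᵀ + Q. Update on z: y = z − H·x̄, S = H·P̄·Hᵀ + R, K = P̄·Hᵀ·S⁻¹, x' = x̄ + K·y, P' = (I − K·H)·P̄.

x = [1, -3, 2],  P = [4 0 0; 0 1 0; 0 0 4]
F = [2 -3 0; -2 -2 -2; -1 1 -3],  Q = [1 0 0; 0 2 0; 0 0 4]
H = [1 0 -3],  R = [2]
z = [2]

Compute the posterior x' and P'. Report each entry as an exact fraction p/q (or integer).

x̄ = F·x = [11, 0, -10]
P̄ = F·P·Fᵀ + Q = [26 -10 -11; -10 38 30; -11 30 45]
y = z − H·x̄ = [-39]
S = H·P̄·Hᵀ + R = [499]
K = P̄·Hᵀ·S⁻¹ = [59/499; -100/499; -146/499]
x' = x̄ + K·y = [3188/499, 3900/499, 704/499]
P' = (I − K·H)·P̄ = [9493/499 910/499 3125/499; 910/499 8962/499 370/499; 3125/499 370/499 1139/499]

x' = [3188/499, 3900/499, 704/499]
P' = [9493/499 910/499 3125/499; 910/499 8962/499 370/499; 3125/499 370/499 1139/499]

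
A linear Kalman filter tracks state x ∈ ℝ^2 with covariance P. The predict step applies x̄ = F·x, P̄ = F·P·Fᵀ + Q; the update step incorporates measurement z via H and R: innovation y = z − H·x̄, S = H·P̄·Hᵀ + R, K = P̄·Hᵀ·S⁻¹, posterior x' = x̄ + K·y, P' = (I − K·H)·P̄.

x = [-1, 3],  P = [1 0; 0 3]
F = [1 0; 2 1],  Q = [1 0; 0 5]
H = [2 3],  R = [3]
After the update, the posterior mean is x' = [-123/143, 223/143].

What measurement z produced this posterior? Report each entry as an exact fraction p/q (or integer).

x̄ = F·x = [-1, 1]
P̄ = F·P·Fᵀ + Q = [2 2; 2 12]
S = H·P̄·Hᵀ + R = [143]
K = P̄·Hᵀ·S⁻¹ = [10/143; 40/143]
x' − x̄ = [20/143, 80/143] = K·y
y = (KᵀK)⁻¹·Kᵀ·(x' − x̄) = [2]
z = y + H·x̄ = [2] + [1] = [3]

z = [3]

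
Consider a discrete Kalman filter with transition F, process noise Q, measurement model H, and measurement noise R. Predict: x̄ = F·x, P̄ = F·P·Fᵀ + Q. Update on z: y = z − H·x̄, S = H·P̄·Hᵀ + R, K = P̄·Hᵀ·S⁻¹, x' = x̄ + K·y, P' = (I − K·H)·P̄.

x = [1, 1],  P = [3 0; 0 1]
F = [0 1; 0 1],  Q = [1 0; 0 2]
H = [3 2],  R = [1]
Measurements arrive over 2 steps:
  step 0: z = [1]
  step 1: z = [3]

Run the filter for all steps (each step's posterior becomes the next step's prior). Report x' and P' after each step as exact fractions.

step 0: x̄ = F·x = [1, 1]
step 0: P̄ = F·P·Fᵀ + Q = [2 1; 1 3]
step 0: y = z − H·x̄ = [-4]
step 0: S = H·P̄·Hᵀ + R = [43]
step 0: K = P̄·Hᵀ·S⁻¹ = [8/43; 9/43]
step 0: x' = x̄ + K·y = [11/43, 7/43]
step 0: P' = (I − K·H)·P̄ = [22/43 -29/43; -29/43 48/43]
step 1: x̄ = F·x = [7/43, 7/43]
step 1: P̄ = F·P·Fᵀ + Q = [91/43 48/43; 48/43 134/43]
step 1: y = z − H·x̄ = [94/43]
step 1: S = H·P̄·Hᵀ + R = [1974/43]
step 1: K = P̄·Hᵀ·S⁻¹ = [123/658; 206/987]
step 1: x' = x̄ + K·y = [4/7, 13/21]
step 1: P' = (I − K·H)·P̄ = [337/658 -222/329; -222/329 1102/987]

step 0: x' = [11/43, 7/43], P' = [22/43 -29/43; -29/43 48/43]
step 1: x' = [4/7, 13/21], P' = [337/658 -222/329; -222/329 1102/987]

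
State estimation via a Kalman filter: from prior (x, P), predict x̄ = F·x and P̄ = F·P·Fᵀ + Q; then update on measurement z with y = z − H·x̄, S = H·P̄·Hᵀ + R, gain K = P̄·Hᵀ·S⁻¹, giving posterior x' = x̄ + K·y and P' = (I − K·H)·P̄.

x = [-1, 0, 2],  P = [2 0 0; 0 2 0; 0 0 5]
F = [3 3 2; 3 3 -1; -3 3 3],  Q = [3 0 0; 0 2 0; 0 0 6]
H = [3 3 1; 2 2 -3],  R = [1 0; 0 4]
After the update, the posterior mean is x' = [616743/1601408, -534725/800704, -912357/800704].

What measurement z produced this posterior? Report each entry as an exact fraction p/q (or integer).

x̄ = F·x = [1, -5, 9]
P̄ = F·P·Fᵀ + Q = [59 26 30; 26 43 -15; 30 -15 87]
S = H·P̄·Hᵀ + R = [1564 558; 558 1223]
K = P̄·Hᵀ·S⁻¹ = [303915/1601408 -16955/800704; 66351/800704 44769/400352; 145167/800704 -108735/400352]
x' − x̄ = [-984665/1601408, 3468795/800704, -8118693/800704] = K·y
y = (KᵀK)⁻¹·Kᵀ·(x' − x̄) = [1, 38]
z = y + H·x̄ = [1, 38] + [-3, -35] = [-2, 3]

z = [-2, 3]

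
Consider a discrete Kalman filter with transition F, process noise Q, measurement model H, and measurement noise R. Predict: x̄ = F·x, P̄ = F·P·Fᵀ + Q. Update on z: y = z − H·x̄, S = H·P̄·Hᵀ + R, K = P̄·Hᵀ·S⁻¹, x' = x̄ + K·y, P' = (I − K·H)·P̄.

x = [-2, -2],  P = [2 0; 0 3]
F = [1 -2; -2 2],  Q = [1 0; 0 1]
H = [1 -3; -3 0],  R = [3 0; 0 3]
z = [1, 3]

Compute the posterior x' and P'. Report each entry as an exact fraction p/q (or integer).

x' = [-395/677, -551/2031]
P' = [192/677 43/677; 43/677 653/2031]

x̄ = F·x = [2, 0]
P̄ = F·P·Fᵀ + Q = [15 -16; -16 21]
y = z − H·x̄ = [-1, 9]
S = H·P̄·Hᵀ + R = [303 -189; -189 138]
K = P̄·Hᵀ·S⁻¹ = [21/677 -192/677; -610/2031 -43/677]
x' = x̄ + K·y = [-395/677, -551/2031]
P' = (I − K·H)·P̄ = [192/677 43/677; 43/677 653/2031]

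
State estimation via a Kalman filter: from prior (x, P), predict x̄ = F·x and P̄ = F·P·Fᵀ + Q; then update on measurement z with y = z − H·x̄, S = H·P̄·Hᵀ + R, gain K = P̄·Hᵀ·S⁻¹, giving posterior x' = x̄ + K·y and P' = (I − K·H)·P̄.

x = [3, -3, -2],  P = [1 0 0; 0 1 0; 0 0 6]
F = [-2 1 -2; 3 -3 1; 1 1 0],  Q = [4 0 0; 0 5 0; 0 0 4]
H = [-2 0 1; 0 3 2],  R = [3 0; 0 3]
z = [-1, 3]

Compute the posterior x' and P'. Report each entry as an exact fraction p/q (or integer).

x̄ = F·x = [-5, 16, 0]
P̄ = F·P·Fᵀ + Q = [33 -21 -1; -21 29 0; -1 0 6]
y = z − H·x̄ = [-11, -45]
S = H·P̄·Hᵀ + R = [145 142; 142 288]
K = P̄·Hᵀ·S⁻¹ = [-5033/10798 89/21596; -129/10798 6651/21596; 150/5399 151/5399]
x' = x̄ + K·y = [-1259/21596, 49079/21596, -8445/5399]
P' = (I − K·H)·P̄ = [44031/21596 -38487/21596 14466/5399; -38487/21596 58483/21596 -19437/5399; 14466/5399 -19437/5399 29382/5399]

x' = [-1259/21596, 49079/21596, -8445/5399]
P' = [44031/21596 -38487/21596 14466/5399; -38487/21596 58483/21596 -19437/5399; 14466/5399 -19437/5399 29382/5399]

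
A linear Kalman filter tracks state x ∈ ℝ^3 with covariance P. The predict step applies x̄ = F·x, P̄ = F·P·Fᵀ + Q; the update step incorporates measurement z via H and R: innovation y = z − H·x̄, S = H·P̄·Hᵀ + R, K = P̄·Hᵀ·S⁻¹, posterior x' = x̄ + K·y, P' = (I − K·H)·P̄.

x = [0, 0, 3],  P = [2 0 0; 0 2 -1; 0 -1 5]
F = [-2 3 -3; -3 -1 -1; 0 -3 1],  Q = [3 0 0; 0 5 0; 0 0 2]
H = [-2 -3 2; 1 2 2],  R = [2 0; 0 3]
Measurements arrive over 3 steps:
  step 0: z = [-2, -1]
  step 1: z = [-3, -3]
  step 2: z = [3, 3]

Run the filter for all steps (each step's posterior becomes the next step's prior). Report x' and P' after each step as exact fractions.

step 0: x' = [-39064/76967, 113590/230901, -172027/230901], P' = [401019/76967 -239090/76967 21035/76967; -239090/76967 473410/230901 -14986/230901; 21035/76967 -14986/230901 80056/230901]
step 1: x' = [23915793035/15817111963, -13769195681/15817111963, -20296538561/15817111963], P' = [56353475493/15817111963 -32910995814/15817111963 3508685709/15817111963; -32910995814/15817111963 22258764538/15817111963 -657576106/15817111963; 3508685709/15817111963 -657576106/15817111963 5207890924/15817111963]
step 2: x' = [95958410271101/750300752708485, -102276142149527/750300752708485, 1049211838410337/750300752708485], P' = [2667282731078673/750300752708485 -1557915861783066/750300752708485 166352703980031/750300752708485; -1557915861783066/750300752708485 1054051792477902/750300752708485 -31238015923542/750300752708485; 166352703980031/750300752708485 -31238015923542/750300752708485 246726503403132/750300752708485]

step 0: x̄ = F·x = [-9, -3, 3]
step 0: P̄ = F·P·Fᵀ + Q = [92 21 -45; 21 28 -1; -45 -1 31]
step 0: y = z − H·x̄ = [-35, 8]
step 0: S = H·P̄·Hᵀ + R = [1370 -283; -283 227]
step 0: K = P̄·Hᵀ·S⁻¹ = [-21349/76967 -11697/76967; -7831/230901 66526/230901; 39430/230901 64415/230901]
step 0: x' = x̄ + K·y = [-39064/76967, 113590/230901, -172027/230901]
step 0: P' = (I − K·H)·P̄ = [401019/76967 -239090/76967 21035/76967; -239090/76967 473410/230901 -14986/230901; 21035/76967 -14986/230901 80056/230901]
step 1: x̄ = F·x = [363745/76967, 136671/76967, -512797/230901]
step 1: P̄ = F·P·Fᵀ + Q = [6706791/76967 3917775/76967 -3036840/76967; 3917775/76967 2860174/76967 -1778181/76967; -3036840/76967 -1778181/76967 4892464/230901]
step 1: y = z − H·x̄ = [3745400/230901, -1578370/230901]
step 1: S = H·P̄·Hᵀ + R = [455676424/230901 -125537171/230901; -125537171/230901 42599896/230901]
step 1: K = P̄·Hᵀ·S⁻¹ = [-3478296063/15817111963 -817048239/15817111963; -1134727099/15817111963 3430460350/15817111963; 2685569374/15817111963 4203105115/15817111963]
step 1: x' = x̄ + K·y = [23915793035/15817111963, -13769195681/15817111963, -20296538561/15817111963]
step 1: P' = (I − K·H)·P̄ = [56353475493/15817111963 -32910995814/15817111963 3508685709/15817111963; -32910995814/15817111963 22258764538/15817111963 -657576106/15817111963; 3508685709/15817111963 -657576106/15817111963 5207890924/15817111963]
step 2: x̄ = F·x = [-28249557430/15817111963, -37681644863/15817111963, 21011048482/15817111963]
step 2: P̄ = F·P·Fᵀ + Q = [968937685203/15817111963 555940745613/15817111963 -428326813188/15817111963; 555940745613/15817111963 436004481872/15817111963 -246471768975/15817111963; -428326813188/15817111963 -246471768975/15817111963 241116452328/15817111963]
step 2: y = z − H·x̄ = [-164114810524/15817111963, 109042086081/15817111963]
step 2: S = H·P̄·Hᵀ + R = [21851455791458/15817111963 -6131424507291/15817111963; -6131424507291/15817111963 2263554335792/15817111963]
step 2: K = P̄·Hᵀ·S⁻¹ = [-164056234424043/750300752708485 -38614528175799/750300752708485; -54399842857329/750300752708485 162570563775218/750300752708485; 127230823308414/750300752708485 199109892979737/750300752708485]
step 2: x' = x̄ + K·y = [95958410271101/750300752708485, -102276142149527/750300752708485, 1049211838410337/750300752708485]
step 2: P' = (I − K·H)·P̄ = [2667282731078673/750300752708485 -1557915861783066/750300752708485 166352703980031/750300752708485; -1557915861783066/750300752708485 1054051792477902/750300752708485 -31238015923542/750300752708485; 166352703980031/750300752708485 -31238015923542/750300752708485 246726503403132/750300752708485]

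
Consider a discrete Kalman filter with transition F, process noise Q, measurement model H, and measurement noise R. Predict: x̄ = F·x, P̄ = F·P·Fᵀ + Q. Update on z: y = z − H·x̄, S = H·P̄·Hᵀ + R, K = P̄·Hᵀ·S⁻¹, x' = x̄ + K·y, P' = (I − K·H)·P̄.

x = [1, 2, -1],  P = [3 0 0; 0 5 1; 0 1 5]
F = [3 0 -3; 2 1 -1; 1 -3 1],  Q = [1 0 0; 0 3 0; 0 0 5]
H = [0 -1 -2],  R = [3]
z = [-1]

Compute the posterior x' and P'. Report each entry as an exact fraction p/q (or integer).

x' = [726/97, 497/97, -206/97]
P' = [6433/97 2856/97 -1401/97; 2856/97 4453/194 -1111/97; -1401/97 -1111/97 626/97]

x̄ = F·x = [6, 5, -6]
P̄ = F·P·Fᵀ + Q = [73 30 3; 30 23 -10; 3 -10 52]
y = z − H·x̄ = [-8]
S = H·P̄·Hᵀ + R = [194]
K = P̄·Hᵀ·S⁻¹ = [-18/97; -3/194; -47/97]
x' = x̄ + K·y = [726/97, 497/97, -206/97]
P' = (I − K·H)·P̄ = [6433/97 2856/97 -1401/97; 2856/97 4453/194 -1111/97; -1401/97 -1111/97 626/97]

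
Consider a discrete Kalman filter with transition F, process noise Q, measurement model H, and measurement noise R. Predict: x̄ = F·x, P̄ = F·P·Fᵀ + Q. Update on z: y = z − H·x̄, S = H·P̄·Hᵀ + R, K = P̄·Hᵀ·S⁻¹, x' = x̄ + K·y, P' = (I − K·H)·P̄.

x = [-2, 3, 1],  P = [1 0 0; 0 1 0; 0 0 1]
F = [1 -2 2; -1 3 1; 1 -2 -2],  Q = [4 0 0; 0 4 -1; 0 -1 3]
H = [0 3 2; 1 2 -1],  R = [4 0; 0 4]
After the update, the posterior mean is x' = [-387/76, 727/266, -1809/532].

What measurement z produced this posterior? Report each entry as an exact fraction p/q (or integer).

x̄ = F·x = [-6, 12, -10]
P̄ = F·P·Fᵀ + Q = [13 -5 1; -5 15 -10; 1 -10 12]
S = H·P̄·Hᵀ + R = [67 43; 43 107]
K = P̄·Hᵀ·S⁻¹ = [-211/760 99/760; 117/532 127/532; 691/5320 -1819/5320]
x' − x̄ = [69/76, -2465/266, 3511/532] = K·y
y = (KᵀK)⁻¹·Kᵀ·(x' − x̄) = [-15, -25]
z = y + H·x̄ = [-15, -25] + [16, 28] = [1, 3]

z = [1, 3]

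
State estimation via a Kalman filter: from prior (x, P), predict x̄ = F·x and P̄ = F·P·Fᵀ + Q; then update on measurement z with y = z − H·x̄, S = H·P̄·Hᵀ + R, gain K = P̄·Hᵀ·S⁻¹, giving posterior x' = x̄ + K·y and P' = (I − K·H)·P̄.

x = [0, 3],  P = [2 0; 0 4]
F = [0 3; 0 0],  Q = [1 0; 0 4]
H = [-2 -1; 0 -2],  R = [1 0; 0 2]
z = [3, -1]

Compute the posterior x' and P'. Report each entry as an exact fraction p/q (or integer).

x̄ = F·x = [9, 0]
P̄ = F·P·Fᵀ + Q = [37 0; 0 4]
y = z − H·x̄ = [21, -1]
S = H·P̄·Hᵀ + R = [153 8; 8 18]
K = P̄·Hᵀ·S⁻¹ = [-666/1345 296/1345; -4/1345 -596/1345]
x' = x̄ + K·y = [-2177/1345, 512/1345]
P' = (I − K·H)·P̄ = [481/1345 -296/1345; -296/1345 596/1345]

x' = [-2177/1345, 512/1345]
P' = [481/1345 -296/1345; -296/1345 596/1345]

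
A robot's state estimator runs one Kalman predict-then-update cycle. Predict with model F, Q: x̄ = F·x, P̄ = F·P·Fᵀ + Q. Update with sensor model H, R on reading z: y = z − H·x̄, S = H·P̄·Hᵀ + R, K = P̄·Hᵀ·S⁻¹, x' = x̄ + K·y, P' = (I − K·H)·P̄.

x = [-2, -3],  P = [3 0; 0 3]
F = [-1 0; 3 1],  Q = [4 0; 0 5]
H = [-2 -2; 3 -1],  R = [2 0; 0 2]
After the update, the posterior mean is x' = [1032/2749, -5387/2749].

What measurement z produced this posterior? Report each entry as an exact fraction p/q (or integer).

z = [3, 3]

x̄ = F·x = [2, -9]
P̄ = F·P·Fᵀ + Q = [7 -9; -9 35]
S = H·P̄·Hᵀ + R = [98 64; 64 154]
K = P̄·Hᵀ·S⁻¹ = [-326/2749 671/2749; -1010/2749 -687/2749]
x' − x̄ = [-4466/2749, 19354/2749] = K·y
y = (KᵀK)⁻¹·Kᵀ·(x' − x̄) = [-11, -12]
z = y + H·x̄ = [-11, -12] + [14, 15] = [3, 3]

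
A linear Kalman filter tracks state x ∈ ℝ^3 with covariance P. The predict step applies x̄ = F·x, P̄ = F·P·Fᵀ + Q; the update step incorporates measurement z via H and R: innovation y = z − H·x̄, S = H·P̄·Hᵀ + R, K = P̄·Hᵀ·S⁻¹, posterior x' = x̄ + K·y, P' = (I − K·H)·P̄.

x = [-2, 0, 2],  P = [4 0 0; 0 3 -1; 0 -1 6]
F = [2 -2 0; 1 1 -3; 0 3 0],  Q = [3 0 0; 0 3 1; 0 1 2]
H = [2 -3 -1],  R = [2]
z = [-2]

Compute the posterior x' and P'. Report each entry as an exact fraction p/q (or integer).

x̄ = F·x = [-4, -8, 0]
P̄ = F·P·Fᵀ + Q = [31 -4 -18; -4 70 19; -18 19 29]
y = z − H·x̄ = [-18]
S = H·P̄·Hᵀ + R = [1019]
K = P̄·Hᵀ·S⁻¹ = [92/1019; -237/1019; -122/1019]
x' = x̄ + K·y = [-5732/1019, -3886/1019, 2196/1019]
P' = (I − K·H)·P̄ = [23125/1019 17728/1019 -7118/1019; 17728/1019 15161/1019 -9553/1019; -7118/1019 -9553/1019 14667/1019]

x' = [-5732/1019, -3886/1019, 2196/1019]
P' = [23125/1019 17728/1019 -7118/1019; 17728/1019 15161/1019 -9553/1019; -7118/1019 -9553/1019 14667/1019]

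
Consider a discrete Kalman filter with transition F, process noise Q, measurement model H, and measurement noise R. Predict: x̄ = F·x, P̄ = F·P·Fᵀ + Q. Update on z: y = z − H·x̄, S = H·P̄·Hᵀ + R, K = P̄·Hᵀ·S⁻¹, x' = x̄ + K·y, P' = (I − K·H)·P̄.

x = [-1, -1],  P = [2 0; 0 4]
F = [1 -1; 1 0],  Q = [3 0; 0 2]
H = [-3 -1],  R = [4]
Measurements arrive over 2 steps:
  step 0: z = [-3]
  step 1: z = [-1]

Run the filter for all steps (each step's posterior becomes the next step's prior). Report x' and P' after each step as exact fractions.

step 0: x' = [116/101, -61/101], P' = [68/101 -88/101; -88/101 304/101]
step 1: x' = [123/713, 512/713], P' = [5438/9269 -5478/9269; -5478/9269 19386/9269]

step 0: x̄ = F·x = [0, -1]
step 0: P̄ = F·P·Fᵀ + Q = [9 2; 2 4]
step 0: y = z − H·x̄ = [-4]
step 0: S = H·P̄·Hᵀ + R = [101]
step 0: K = P̄·Hᵀ·S⁻¹ = [-29/101; -10/101]
step 0: x' = x̄ + K·y = [116/101, -61/101]
step 0: P' = (I − K·H)·P̄ = [68/101 -88/101; -88/101 304/101]
step 1: x̄ = F·x = [177/101, 116/101]
step 1: P̄ = F·P·Fᵀ + Q = [851/101 156/101; 156/101 270/101]
step 1: y = z − H·x̄ = [546/101]
step 1: S = H·P̄·Hᵀ + R = [9269/101]
step 1: K = P̄·Hᵀ·S⁻¹ = [-2709/9269; -738/9269]
step 1: x' = x̄ + K·y = [123/713, 512/713]
step 1: P' = (I − K·H)·P̄ = [5438/9269 -5478/9269; -5478/9269 19386/9269]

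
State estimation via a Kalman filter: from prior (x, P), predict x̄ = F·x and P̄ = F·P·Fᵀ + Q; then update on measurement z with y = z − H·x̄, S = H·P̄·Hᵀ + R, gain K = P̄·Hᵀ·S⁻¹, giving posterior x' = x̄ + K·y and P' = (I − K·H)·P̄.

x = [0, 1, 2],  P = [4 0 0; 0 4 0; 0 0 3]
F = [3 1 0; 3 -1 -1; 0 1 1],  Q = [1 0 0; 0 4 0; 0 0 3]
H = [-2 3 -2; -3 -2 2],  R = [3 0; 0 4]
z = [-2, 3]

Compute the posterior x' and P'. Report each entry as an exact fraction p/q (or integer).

x' = [-31019/135331, -88041/270662, 220299/270662]
P' = [51328/135331 59544/135331 73526/135331; 59544/135331 497233/270662 582405/270662; 73526/135331 582405/270662 789707/270662]

x̄ = F·x = [1, -3, 3]
P̄ = F·P·Fᵀ + Q = [41 32 4; 32 47 -7; 4 -7 10]
y = z − H·x̄ = [15, -6]
S = H·P̄·Hᵀ + R = [362 -298; -298 993]
K = P̄·Hᵀ·S⁻¹ = [-23692/135331 -31505/135331; 29571/270662 -23365/135331; -42101/270662 -3319/135331]
x' = x̄ + K·y = [-31019/135331, -88041/270662, 220299/270662]
P' = (I − K·H)·P̄ = [51328/135331 59544/135331 73526/135331; 59544/135331 497233/270662 582405/270662; 73526/135331 582405/270662 789707/270662]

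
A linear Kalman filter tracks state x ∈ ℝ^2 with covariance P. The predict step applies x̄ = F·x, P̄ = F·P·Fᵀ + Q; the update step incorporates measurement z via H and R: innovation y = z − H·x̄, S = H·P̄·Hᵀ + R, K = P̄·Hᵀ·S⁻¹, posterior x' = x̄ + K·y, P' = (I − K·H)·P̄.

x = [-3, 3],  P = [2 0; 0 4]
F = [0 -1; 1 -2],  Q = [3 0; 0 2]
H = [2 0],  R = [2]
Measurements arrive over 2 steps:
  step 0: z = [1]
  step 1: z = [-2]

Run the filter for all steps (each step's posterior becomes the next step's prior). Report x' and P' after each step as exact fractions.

step 0: x' = [4/15, -79/15], P' = [7/15 8/15; 8/15 172/15]
step 1: x' = [-355/449, 638/449], P' = [217/449 336/449; 336/449 5691/449]

step 0: x̄ = F·x = [-3, -9]
step 0: P̄ = F·P·Fᵀ + Q = [7 8; 8 20]
step 0: y = z − H·x̄ = [7]
step 0: S = H·P̄·Hᵀ + R = [30]
step 0: K = P̄·Hᵀ·S⁻¹ = [7/15; 8/15]
step 0: x' = x̄ + K·y = [4/15, -79/15]
step 0: P' = (I − K·H)·P̄ = [7/15 8/15; 8/15 172/15]
step 1: x̄ = F·x = [79/15, 54/5]
step 1: P̄ = F·P·Fᵀ + Q = [217/15 112/5; 112/5 231/5]
step 1: y = z − H·x̄ = [-188/15]
step 1: S = H·P̄·Hᵀ + R = [898/15]
step 1: K = P̄·Hᵀ·S⁻¹ = [217/449; 336/449]
step 1: x' = x̄ + K·y = [-355/449, 638/449]
step 1: P' = (I − K·H)·P̄ = [217/449 336/449; 336/449 5691/449]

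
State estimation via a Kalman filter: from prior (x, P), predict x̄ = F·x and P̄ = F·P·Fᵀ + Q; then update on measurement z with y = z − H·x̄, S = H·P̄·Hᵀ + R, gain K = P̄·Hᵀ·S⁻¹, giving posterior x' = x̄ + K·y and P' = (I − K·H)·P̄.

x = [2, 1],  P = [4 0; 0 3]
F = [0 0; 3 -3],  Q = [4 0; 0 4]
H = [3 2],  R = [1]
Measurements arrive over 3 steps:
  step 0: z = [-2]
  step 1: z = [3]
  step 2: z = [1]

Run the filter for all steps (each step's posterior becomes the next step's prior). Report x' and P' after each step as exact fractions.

step 0: x̄ = F·x = [0, 3]
step 0: P̄ = F·P·Fᵀ + Q = [4 0; 0 67]
step 0: y = z − H·x̄ = [-8]
step 0: S = H·P̄·Hᵀ + R = [305]
step 0: K = P̄·Hᵀ·S⁻¹ = [12/305; 134/305]
step 0: x' = x̄ + K·y = [-96/305, -157/305]
step 0: P' = (I − K·H)·P̄ = [1076/305 -1608/305; -1608/305 2479/305]
step 1: x̄ = F·x = [0, 3/5]
step 1: P̄ = F·P·Fᵀ + Q = [4 0; 0 1019/5]
step 1: y = z − H·x̄ = [9/5]
step 1: S = H·P̄·Hᵀ + R = [4261/5]
step 1: K = P̄·Hᵀ·S⁻¹ = [60/4261; 2038/4261]
step 1: x' = x̄ + K·y = [108/4261, 6225/4261]
step 1: P' = (I − K·H)·P̄ = [16324/4261 -24456/4261; -24456/4261 37703/4261]
step 2: x̄ = F·x = [0, -18351/4261]
step 2: P̄ = F·P·Fᵀ + Q = [4 0; 0 943495/4261]
step 2: y = z − H·x̄ = [40963/4261]
step 2: S = H·P̄·Hᵀ + R = [3931637/4261]
step 2: K = P̄·Hᵀ·S⁻¹ = [51132/3931637; 1886990/3931637]
step 2: x' = x̄ + K·y = [491556/3931637, 1208003/3931637]
step 2: P' = (I − K·H)·P̄ = [15112964/3931637 -22643880/3931637; -22643880/3931637 34909315/3931637]

step 0: x' = [-96/305, -157/305], P' = [1076/305 -1608/305; -1608/305 2479/305]
step 1: x' = [108/4261, 6225/4261], P' = [16324/4261 -24456/4261; -24456/4261 37703/4261]
step 2: x' = [491556/3931637, 1208003/3931637], P' = [15112964/3931637 -22643880/3931637; -22643880/3931637 34909315/3931637]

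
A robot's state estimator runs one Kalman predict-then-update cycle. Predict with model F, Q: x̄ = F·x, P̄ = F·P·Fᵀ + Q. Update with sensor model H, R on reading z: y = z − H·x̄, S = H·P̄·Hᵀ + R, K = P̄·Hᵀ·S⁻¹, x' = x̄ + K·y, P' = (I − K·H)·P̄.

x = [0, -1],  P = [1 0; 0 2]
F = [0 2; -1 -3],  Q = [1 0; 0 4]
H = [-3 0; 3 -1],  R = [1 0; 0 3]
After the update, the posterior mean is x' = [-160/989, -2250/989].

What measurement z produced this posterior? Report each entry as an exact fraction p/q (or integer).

x̄ = F·x = [-2, 3]
P̄ = F·P·Fᵀ + Q = [9 -12; -12 23]
S = H·P̄·Hᵀ + R = [82 -117; -117 179]
K = P̄·Hᵀ·S⁻¹ = [-270/989 39/989; -459/989 -626/989]
x' − x̄ = [1818/989, -5217/989] = K·y
y = (KᵀK)⁻¹·Kᵀ·(x' − x̄) = [-5, 12]
z = y + H·x̄ = [-5, 12] + [6, -9] = [1, 3]

z = [1, 3]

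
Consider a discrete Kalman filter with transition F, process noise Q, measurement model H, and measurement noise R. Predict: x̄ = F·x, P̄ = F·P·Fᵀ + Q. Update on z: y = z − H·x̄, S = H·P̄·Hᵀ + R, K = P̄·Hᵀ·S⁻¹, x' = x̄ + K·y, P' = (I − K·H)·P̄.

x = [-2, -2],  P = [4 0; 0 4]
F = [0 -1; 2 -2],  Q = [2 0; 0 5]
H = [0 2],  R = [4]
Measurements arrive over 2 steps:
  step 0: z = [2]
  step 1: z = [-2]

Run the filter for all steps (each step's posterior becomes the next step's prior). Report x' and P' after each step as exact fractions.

step 0: x' = [42/19, 37/38], P' = [82/19 4/19; 4/19 37/38]
step 1: x' = [-13/11, -19/22], P' = [1395/484 29/484; 29/484 465/484]

step 0: x̄ = F·x = [2, 0]
step 0: P̄ = F·P·Fᵀ + Q = [6 8; 8 37]
step 0: y = z − H·x̄ = [2]
step 0: S = H·P̄·Hᵀ + R = [152]
step 0: K = P̄·Hᵀ·S⁻¹ = [2/19; 37/76]
step 0: x' = x̄ + K·y = [42/19, 37/38]
step 0: P' = (I − K·H)·P̄ = [82/19 4/19; 4/19 37/38]
step 1: x̄ = F·x = [-37/38, 47/19]
step 1: P̄ = F·P·Fᵀ + Q = [113/38 29/19; 29/19 465/19]
step 1: y = z − H·x̄ = [-132/19]
step 1: S = H·P̄·Hᵀ + R = [1936/19]
step 1: K = P̄·Hᵀ·S⁻¹ = [29/968; 465/968]
step 1: x' = x̄ + K·y = [-13/11, -19/22]
step 1: P' = (I − K·H)·P̄ = [1395/484 29/484; 29/484 465/484]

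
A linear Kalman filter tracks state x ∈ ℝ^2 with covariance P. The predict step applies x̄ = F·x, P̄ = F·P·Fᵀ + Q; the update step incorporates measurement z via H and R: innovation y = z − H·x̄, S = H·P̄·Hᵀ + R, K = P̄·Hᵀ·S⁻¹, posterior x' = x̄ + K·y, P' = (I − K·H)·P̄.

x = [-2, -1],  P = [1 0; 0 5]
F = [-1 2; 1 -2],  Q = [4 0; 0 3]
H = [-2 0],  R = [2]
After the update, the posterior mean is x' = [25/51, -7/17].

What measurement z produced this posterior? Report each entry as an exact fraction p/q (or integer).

z = [-1]

x̄ = F·x = [0, 0]
P̄ = F·P·Fᵀ + Q = [25 -21; -21 24]
S = H·P̄·Hᵀ + R = [102]
K = P̄·Hᵀ·S⁻¹ = [-25/51; 7/17]
x' − x̄ = [25/51, -7/17] = K·y
y = (KᵀK)⁻¹·Kᵀ·(x' − x̄) = [-1]
z = y + H·x̄ = [-1] + [0] = [-1]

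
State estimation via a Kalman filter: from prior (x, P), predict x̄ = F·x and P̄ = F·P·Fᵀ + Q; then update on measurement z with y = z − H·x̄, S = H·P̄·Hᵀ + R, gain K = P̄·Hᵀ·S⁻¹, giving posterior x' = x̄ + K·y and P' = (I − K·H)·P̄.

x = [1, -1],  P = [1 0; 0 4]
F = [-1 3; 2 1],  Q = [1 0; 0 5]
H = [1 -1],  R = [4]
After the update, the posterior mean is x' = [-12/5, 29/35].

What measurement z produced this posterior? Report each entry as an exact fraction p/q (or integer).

x̄ = F·x = [-4, 1]
P̄ = F·P·Fᵀ + Q = [38 10; 10 13]
S = H·P̄·Hᵀ + R = [35]
K = P̄·Hᵀ·S⁻¹ = [4/5; -3/35]
x' − x̄ = [8/5, -6/35] = K·y
y = (KᵀK)⁻¹·Kᵀ·(x' − x̄) = [2]
z = y + H·x̄ = [2] + [-5] = [-3]

z = [-3]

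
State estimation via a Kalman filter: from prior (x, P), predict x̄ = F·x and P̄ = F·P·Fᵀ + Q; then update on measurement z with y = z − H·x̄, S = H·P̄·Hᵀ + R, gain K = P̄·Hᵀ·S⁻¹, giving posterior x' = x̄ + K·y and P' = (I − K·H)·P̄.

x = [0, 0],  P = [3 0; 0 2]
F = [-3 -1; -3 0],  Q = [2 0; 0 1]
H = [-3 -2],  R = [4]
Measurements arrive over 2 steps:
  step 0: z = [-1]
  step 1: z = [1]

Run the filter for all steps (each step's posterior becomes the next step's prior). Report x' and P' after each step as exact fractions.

step 0: x̄ = F·x = [0, 0]
step 0: P̄ = F·P·Fᵀ + Q = [31 27; 27 28]
step 0: y = z − H·x̄ = [-1]
step 0: S = H·P̄·Hᵀ + R = [719]
step 0: K = P̄·Hᵀ·S⁻¹ = [-147/719; -137/719]
step 0: x' = x̄ + K·y = [147/719, 137/719]
step 0: P' = (I − K·H)·P̄ = [680/719 -726/719; -726/719 1363/719]
step 1: x̄ = F·x = [-578/719, -441/719]
step 1: P̄ = F·P·Fᵀ + Q = [4565/719 3942/719; 3942/719 6839/719]
step 1: y = z − H·x̄ = [-1897/719]
step 1: S = H·P̄·Hᵀ + R = [118621/719]
step 1: K = P̄·Hᵀ·S⁻¹ = [-21579/118621; -25504/118621]
step 1: x' = x̄ + K·y = [-38425/118621, -5467/118621]
step 1: P' = (I − K·H)·P̄ = [105496/118621 -115086/118621; -115086/118621 223637/118621]

step 0: x' = [147/719, 137/719], P' = [680/719 -726/719; -726/719 1363/719]
step 1: x' = [-38425/118621, -5467/118621], P' = [105496/118621 -115086/118621; -115086/118621 223637/118621]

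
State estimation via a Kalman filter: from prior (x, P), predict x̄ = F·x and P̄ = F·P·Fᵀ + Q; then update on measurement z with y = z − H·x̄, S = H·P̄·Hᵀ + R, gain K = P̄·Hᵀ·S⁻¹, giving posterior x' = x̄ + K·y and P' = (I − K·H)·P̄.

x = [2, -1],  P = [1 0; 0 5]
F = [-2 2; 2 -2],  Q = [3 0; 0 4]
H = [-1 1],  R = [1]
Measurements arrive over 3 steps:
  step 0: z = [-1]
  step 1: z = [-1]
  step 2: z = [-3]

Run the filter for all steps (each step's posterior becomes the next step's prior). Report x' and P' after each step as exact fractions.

step 0: x' = [3/8, -1/2], P' = [207/104 3/2; 3/2 2]
step 1: x' = [193/620, -1/2], P' = [607/310 3/2; 3/2 2]
step 2: x' = [557/452, -3/2], P' = [7077/3616 3/2; 3/2 2]

step 0: x̄ = F·x = [-6, 6]
step 0: P̄ = F·P·Fᵀ + Q = [27 -24; -24 28]
step 0: y = z − H·x̄ = [-13]
step 0: S = H·P̄·Hᵀ + R = [104]
step 0: K = P̄·Hᵀ·S⁻¹ = [-51/104; 1/2]
step 0: x' = x̄ + K·y = [3/8, -1/2]
step 0: P' = (I − K·H)·P̄ = [207/104 3/2; 3/2 2]
step 1: x̄ = F·x = [-7/4, 7/4]
step 1: P̄ = F·P·Fᵀ + Q = [181/26 -103/26; -103/26 207/26]
step 1: y = z − H·x̄ = [-9/2]
step 1: S = H·P̄·Hᵀ + R = [310/13]
step 1: K = P̄·Hᵀ·S⁻¹ = [-71/155; 1/2]
step 1: x' = x̄ + K·y = [193/620, -1/2]
step 1: P' = (I − K·H)·P̄ = [607/310 3/2; 3/2 2]
step 2: x̄ = F·x = [-503/310, 503/310]
step 2: P̄ = F·P·Fᵀ + Q = [1059/155 -594/155; -594/155 1214/155]
step 2: y = z − H·x̄ = [-968/155]
step 2: S = H·P̄·Hᵀ + R = [3616/155]
step 2: K = P̄·Hᵀ·S⁻¹ = [-1653/3616; 1/2]
step 2: x' = x̄ + K·y = [557/452, -3/2]
step 2: P' = (I − K·H)·P̄ = [7077/3616 3/2; 3/2 2]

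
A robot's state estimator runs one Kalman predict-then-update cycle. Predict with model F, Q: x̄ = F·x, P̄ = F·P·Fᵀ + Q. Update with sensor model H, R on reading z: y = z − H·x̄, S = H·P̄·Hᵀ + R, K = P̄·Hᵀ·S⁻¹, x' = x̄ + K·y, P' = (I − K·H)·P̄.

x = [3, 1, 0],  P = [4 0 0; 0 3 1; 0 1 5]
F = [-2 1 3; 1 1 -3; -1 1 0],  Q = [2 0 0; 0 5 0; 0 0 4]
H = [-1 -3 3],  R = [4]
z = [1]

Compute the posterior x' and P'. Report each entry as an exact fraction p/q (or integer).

x̄ = F·x = [-5, 4, -2]
P̄ = F·P·Fᵀ + Q = [72 -50 14; -50 51 -4; 14 -4 11]
y = z − H·x̄ = [14]
S = H·P̄·Hᵀ + R = [322]
K = P̄·Hᵀ·S⁻¹ = [60/161; -5/14; 31/322]
x' = x̄ + K·y = [5/23, -1, -15/23]
P' = (I − K·H)·P̄ = [4392/161 -50/7 394/161; -50/7 139/14 99/14; 394/161 99/14 2581/322]

x' = [5/23, -1, -15/23]
P' = [4392/161 -50/7 394/161; -50/7 139/14 99/14; 394/161 99/14 2581/322]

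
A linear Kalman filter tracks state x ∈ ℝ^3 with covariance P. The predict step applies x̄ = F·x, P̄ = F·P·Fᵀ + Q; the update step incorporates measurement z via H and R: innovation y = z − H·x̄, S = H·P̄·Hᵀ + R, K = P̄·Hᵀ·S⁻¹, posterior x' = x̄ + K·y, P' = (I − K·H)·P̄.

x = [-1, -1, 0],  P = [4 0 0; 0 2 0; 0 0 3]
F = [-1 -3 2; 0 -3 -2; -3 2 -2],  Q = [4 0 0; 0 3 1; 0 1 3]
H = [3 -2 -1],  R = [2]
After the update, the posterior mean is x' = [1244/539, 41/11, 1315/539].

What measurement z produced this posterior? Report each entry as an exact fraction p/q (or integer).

z = [-3]

x̄ = F·x = [4, 3, 1]
P̄ = F·P·Fᵀ + Q = [38 6 -12; 6 33 1; -12 1 59]
S = H·P̄·Hᵀ + R = [539]
K = P̄·Hᵀ·S⁻¹ = [114/539; -1/11; -97/539]
x' − x̄ = [-912/539, 8/11, 776/539] = K·y
y = (KᵀK)⁻¹·Kᵀ·(x' − x̄) = [-8]
z = y + H·x̄ = [-8] + [5] = [-3]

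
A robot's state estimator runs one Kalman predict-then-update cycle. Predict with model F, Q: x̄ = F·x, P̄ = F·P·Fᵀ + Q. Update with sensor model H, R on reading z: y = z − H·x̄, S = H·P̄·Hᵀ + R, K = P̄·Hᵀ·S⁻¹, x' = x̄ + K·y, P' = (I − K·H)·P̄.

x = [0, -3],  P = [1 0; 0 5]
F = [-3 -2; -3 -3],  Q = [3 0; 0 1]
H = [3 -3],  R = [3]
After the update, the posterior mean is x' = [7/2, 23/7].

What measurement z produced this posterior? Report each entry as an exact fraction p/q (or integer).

x̄ = F·x = [6, 9]
P̄ = F·P·Fᵀ + Q = [32 39; 39 55]
S = H·P̄·Hᵀ + R = [84]
K = P̄·Hᵀ·S⁻¹ = [-1/4; -4/7]
x' − x̄ = [-5/2, -40/7] = K·y
y = (KᵀK)⁻¹·Kᵀ·(x' − x̄) = [10]
z = y + H·x̄ = [10] + [-9] = [1]

z = [1]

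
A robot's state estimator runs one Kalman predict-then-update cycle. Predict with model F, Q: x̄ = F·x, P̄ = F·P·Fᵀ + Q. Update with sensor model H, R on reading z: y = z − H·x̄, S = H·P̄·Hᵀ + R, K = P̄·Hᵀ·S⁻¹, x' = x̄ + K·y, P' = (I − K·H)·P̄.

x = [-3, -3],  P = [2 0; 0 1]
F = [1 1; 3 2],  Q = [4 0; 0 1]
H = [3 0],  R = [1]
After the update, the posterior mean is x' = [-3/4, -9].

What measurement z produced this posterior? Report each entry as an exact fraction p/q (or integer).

x̄ = F·x = [-6, -15]
P̄ = F·P·Fᵀ + Q = [7 8; 8 23]
S = H·P̄·Hᵀ + R = [64]
K = P̄·Hᵀ·S⁻¹ = [21/64; 3/8]
x' − x̄ = [21/4, 6] = K·y
y = (KᵀK)⁻¹·Kᵀ·(x' − x̄) = [16]
z = y + H·x̄ = [16] + [-18] = [-2]

z = [-2]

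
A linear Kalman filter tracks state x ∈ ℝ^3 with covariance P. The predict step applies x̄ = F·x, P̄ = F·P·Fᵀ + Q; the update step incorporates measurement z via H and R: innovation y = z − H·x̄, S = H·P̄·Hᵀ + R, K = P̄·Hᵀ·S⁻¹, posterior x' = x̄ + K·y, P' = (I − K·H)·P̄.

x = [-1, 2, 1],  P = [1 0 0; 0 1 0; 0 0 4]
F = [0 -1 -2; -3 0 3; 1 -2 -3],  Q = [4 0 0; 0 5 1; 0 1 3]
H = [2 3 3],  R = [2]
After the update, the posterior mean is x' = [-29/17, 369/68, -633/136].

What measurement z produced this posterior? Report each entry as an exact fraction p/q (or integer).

z = [-1]

x̄ = F·x = [-4, 6, -8]
P̄ = F·P·Fᵀ + Q = [21 -24 26; -24 50 -38; 26 -38 44]
S = H·P̄·Hᵀ + R = [272]
K = P̄·Hᵀ·S⁻¹ = [3/17; -3/68; 35/136]
x' − x̄ = [39/17, -39/68, 455/136] = K·y
y = (KᵀK)⁻¹·Kᵀ·(x' − x̄) = [13]
z = y + H·x̄ = [13] + [-14] = [-1]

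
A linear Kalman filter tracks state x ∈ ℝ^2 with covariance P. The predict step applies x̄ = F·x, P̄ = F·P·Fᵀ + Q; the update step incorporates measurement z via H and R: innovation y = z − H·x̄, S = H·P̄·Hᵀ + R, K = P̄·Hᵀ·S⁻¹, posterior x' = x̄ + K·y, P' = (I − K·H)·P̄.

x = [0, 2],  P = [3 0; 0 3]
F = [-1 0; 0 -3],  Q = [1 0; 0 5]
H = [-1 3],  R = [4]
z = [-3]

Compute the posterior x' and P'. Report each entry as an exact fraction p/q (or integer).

x' = [-15/74, -42/37]
P' = [146/37 48/37; 48/37 32/37]

x̄ = F·x = [0, -6]
P̄ = F·P·Fᵀ + Q = [4 0; 0 32]
y = z − H·x̄ = [15]
S = H·P̄·Hᵀ + R = [296]
K = P̄·Hᵀ·S⁻¹ = [-1/74; 12/37]
x' = x̄ + K·y = [-15/74, -42/37]
P' = (I − K·H)·P̄ = [146/37 48/37; 48/37 32/37]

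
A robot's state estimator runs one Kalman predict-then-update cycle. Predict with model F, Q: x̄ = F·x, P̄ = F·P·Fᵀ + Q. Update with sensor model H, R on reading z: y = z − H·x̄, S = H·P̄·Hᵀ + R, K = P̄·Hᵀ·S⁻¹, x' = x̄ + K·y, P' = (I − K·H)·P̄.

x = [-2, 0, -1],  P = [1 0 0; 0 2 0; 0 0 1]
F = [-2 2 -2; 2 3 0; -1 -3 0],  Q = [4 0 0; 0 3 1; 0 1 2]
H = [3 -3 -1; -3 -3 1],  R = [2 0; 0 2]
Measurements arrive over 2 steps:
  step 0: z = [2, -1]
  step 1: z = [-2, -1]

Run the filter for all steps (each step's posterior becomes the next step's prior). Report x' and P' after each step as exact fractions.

step 0: x̄ = F·x = [6, -4, 2]
step 0: P̄ = F·P·Fᵀ + Q = [20 8 -10; 8 25 -19; -10 -19 21]
step 0: y = z − H·x̄ = [-26, 3]
step 0: S = H·P̄·Hᵀ + R = [230 -36; -36 746]
step 0: K = P̄·Hᵀ·S⁻¹ = [7733/42571 -4991/42571; -7030/42571 -7073/42571; 2091/42571 6264/42571]
step 0: x' = x̄ + K·y = [39395/42571, -8723/42571, 49568/42571]
step 0: P' = (I − K·H)·P̄ = [26548/42571 -914/42571 66920/42571; -914/42571 4701/42571 -2785/42571; 66920/42571 -2785/42571 204933/42571]
step 1: x̄ = F·x = [-195372/42571, 52621/42571, -13226/42571]
step 1: P̄ = F·P·Fᵀ + Q = [1679964/42571 -327128/42571 138364/42571; -327128/42571 265246/42571 -44608/42571; 138364/42571 -44608/42571 148515/42571]
step 1: y = z − H·x̄ = [645611/42571, -457598/42571]
step 1: S = H·P̄·Hᵀ + R = [22531019/42571 -12050793/42571; -12050793/42571 11289707/42571]
step 1: K = P̄·Hᵀ·S⁻¹ = [56304494/320485163 -51182390/320485163; -52441673/320485163 -51973285/320485163; 34303059/1281940652 21541533/1281940652]
step 1: x' = x̄ + K·y = [-66760642/320485163, 159502950/320485163, -109602247/1281940652]
step 1: P' = (I − K·H)·P̄ = [153315964/320485163 -1707368/320485163 352461008/320485163; -1707368/320485163 34804986/320485163 -4653716/320485163; 352461008/320485163 -4653716/320485163 2108385285/640970326]

step 0: x' = [39395/42571, -8723/42571, 49568/42571], P' = [26548/42571 -914/42571 66920/42571; -914/42571 4701/42571 -2785/42571; 66920/42571 -2785/42571 204933/42571]
step 1: x' = [-66760642/320485163, 159502950/320485163, -109602247/1281940652], P' = [153315964/320485163 -1707368/320485163 352461008/320485163; -1707368/320485163 34804986/320485163 -4653716/320485163; 352461008/320485163 -4653716/320485163 2108385285/640970326]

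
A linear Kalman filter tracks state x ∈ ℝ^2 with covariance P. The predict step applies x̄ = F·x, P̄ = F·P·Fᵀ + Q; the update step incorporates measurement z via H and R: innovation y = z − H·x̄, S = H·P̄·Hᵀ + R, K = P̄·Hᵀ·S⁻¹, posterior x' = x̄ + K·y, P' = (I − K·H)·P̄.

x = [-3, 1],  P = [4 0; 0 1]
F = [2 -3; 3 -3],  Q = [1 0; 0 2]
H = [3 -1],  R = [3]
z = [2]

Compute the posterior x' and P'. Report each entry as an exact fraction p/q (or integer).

x̄ = F·x = [-9, -12]
P̄ = F·P·Fᵀ + Q = [26 33; 33 47]
y = z − H·x̄ = [17]
S = H·P̄·Hᵀ + R = [86]
K = P̄·Hᵀ·S⁻¹ = [45/86; 26/43]
x' = x̄ + K·y = [-9/86, -74/43]
P' = (I − K·H)·P̄ = [211/86 249/43; 249/43 669/43]

x' = [-9/86, -74/43]
P' = [211/86 249/43; 249/43 669/43]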